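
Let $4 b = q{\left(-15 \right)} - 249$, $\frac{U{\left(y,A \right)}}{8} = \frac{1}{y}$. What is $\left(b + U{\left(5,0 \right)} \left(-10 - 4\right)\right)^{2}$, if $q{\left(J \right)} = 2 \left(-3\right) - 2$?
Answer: $\frac{3003289}{400} \approx 7508.2$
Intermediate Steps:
$U{\left(y,A \right)} = \frac{8}{y}$
$q{\left(J \right)} = -8$ ($q{\left(J \right)} = -6 - 2 = -8$)
$b = - \frac{257}{4}$ ($b = \frac{-8 - 249}{4} = \frac{1}{4} \left(-257\right) = - \frac{257}{4} \approx -64.25$)
$\left(b + U{\left(5,0 \right)} \left(-10 - 4\right)\right)^{2} = \left(- \frac{257}{4} + \frac{8}{5} \left(-10 - 4\right)\right)^{2} = \left(- \frac{257}{4} + 8 \cdot \frac{1}{5} \left(-14\right)\right)^{2} = \left(- \frac{257}{4} + \frac{8}{5} \left(-14\right)\right)^{2} = \left(- \frac{257}{4} - \frac{112}{5}\right)^{2} = \left(- \frac{1733}{20}\right)^{2} = \frac{3003289}{400}$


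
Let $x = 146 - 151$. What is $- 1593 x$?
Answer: $7965$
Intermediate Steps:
$x = -5$ ($x = 146 - 151 = -5$)
$- 1593 x = \left(-1593\right) \left(-5\right) = 7965$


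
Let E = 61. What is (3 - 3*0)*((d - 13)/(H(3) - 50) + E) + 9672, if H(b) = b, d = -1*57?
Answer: 463395/47 ≈ 9859.5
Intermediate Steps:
d = -57
(3 - 3*0)*((d - 13)/(H(3) - 50) + E) + 9672 = (3 - 3*0)*((-57 - 13)/(3 - 50) + 61) + 9672 = (3 + 0)*(-70/(-47) + 61) + 9672 = 3*(-70*(-1/47) + 61) + 9672 = 3*(70/47 + 61) + 9672 = 3*(2937/47) + 9672 = 8811/47 + 9672 = 463395/47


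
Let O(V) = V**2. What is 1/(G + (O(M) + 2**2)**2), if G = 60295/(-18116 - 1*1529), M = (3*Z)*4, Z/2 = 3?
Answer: 3929/105750374517 ≈ 3.7154e-8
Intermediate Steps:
Z = 6 (Z = 2*3 = 6)
M = 72 (M = (3*6)*4 = 18*4 = 72)
G = -12059/3929 (G = 60295/(-18116 - 1529) = 60295/(-19645) = 60295*(-1/19645) = -12059/3929 ≈ -3.0692)
1/(G + (O(M) + 2**2)**2) = 1/(-12059/3929 + (72**2 + 2**2)**2) = 1/(-12059/3929 + (5184 + 4)**2) = 1/(-12059/3929 + 5188**2) = 1/(-12059/3929 + 26915344) = 1/(105750374517/3929) = 3929/105750374517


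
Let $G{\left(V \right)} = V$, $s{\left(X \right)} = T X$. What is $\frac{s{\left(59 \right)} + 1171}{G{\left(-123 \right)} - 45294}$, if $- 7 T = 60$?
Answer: $- \frac{4657}{317919} \approx -0.014648$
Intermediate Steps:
$T = - \frac{60}{7}$ ($T = \left(- \frac{1}{7}\right) 60 = - \frac{60}{7} \approx -8.5714$)
$s{\left(X \right)} = - \frac{60 X}{7}$
$\frac{s{\left(59 \right)} + 1171}{G{\left(-123 \right)} - 45294} = \frac{\left(- \frac{60}{7}\right) 59 + 1171}{-123 - 45294} = \frac{- \frac{3540}{7} + 1171}{-45417} = \frac{4657}{7} \left(- \frac{1}{45417}\right) = - \frac{4657}{317919}$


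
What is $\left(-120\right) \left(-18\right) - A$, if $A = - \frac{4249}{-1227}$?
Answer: $\frac{2646071}{1227} \approx 2156.5$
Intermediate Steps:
$A = \frac{4249}{1227}$ ($A = \left(-4249\right) \left(- \frac{1}{1227}\right) = \frac{4249}{1227} \approx 3.4629$)
$\left(-120\right) \left(-18\right) - A = \left(-120\right) \left(-18\right) - \frac{4249}{1227} = 2160 - \frac{4249}{1227} = \frac{2646071}{1227}$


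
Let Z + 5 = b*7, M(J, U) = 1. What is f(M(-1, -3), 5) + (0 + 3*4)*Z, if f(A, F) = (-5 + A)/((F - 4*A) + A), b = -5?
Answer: -482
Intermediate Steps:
f(A, F) = (-5 + A)/(F - 3*A)
Z = -40 (Z = -5 - 5*7 = -5 - 35 = -40)
f(M(-1, -3), 5) + (0 + 3*4)*Z = (5 - 1*1)/(-1*5 + 3*1) + (0 + 3*4)*(-40) = (5 - 1)/(-5 + 3) + (0 + 12)*(-40) = 4/(-2) + 12*(-40) = -½*4 - 480 = -2 - 480 = -482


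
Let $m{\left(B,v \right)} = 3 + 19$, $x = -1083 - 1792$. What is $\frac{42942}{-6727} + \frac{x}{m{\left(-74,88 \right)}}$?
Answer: $- \frac{20284849}{147994} \approx -137.07$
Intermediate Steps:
$x = -2875$ ($x = -1083 - 1792 = -2875$)
$m{\left(B,v \right)} = 22$
$\frac{42942}{-6727} + \frac{x}{m{\left(-74,88 \right)}} = \frac{42942}{-6727} - \frac{2875}{22} = 42942 \left(- \frac{1}{6727}\right) - \frac{2875}{22} = - \frac{42942}{6727} - \frac{2875}{22} = - \frac{20284849}{147994}$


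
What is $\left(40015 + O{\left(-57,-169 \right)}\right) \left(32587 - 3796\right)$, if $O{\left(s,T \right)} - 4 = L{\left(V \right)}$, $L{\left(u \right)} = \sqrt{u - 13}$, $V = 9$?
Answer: $1152187029 + 57582 i \approx 1.1522 \cdot 10^{9} + 57582.0 i$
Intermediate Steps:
$L{\left(u \right)} = \sqrt{-13 + u}$
$O{\left(s,T \right)} = 4 + 2 i$ ($O{\left(s,T \right)} = 4 + \sqrt{-13 + 9} = 4 + \sqrt{-4} = 4 + 2 i$)
$\left(40015 + O{\left(-57,-169 \right)}\right) \left(32587 - 3796\right) = \left(40015 + \left(4 + 2 i\right)\right) \left(32587 - 3796\right) = \left(40019 + 2 i\right) 28791 = 1152187029 + 57582 i$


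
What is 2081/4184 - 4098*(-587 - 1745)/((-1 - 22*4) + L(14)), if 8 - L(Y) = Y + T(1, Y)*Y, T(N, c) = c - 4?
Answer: -39984057589/983240 ≈ -40666.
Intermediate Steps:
T(N, c) = -4 + c
L(Y) = 8 - Y - Y*(-4 + Y) (L(Y) = 8 - (Y + (-4 + Y)*Y) = 8 - (Y + Y*(-4 + Y)) = 8 + (-Y - Y*(-4 + Y)) = 8 - Y - Y*(-4 + Y))
2081/4184 - 4098*(-587 - 1745)/((-1 - 22*4) + L(14)) = 2081/4184 - 4098*(-587 - 1745)/((-1 - 22*4) + (8 - 1*14 - 1*14*(-4 + 14))) = 2081*(1/4184) - 4098*(-2332/((-1 - 88) + (8 - 14 - 1*14*10))) = 2081/4184 - 4098*(-2332/(-89 + (8 - 14 - 140))) = 2081/4184 - 4098*(-2332/(-89 - 146)) = 2081/4184 - 4098/((-235*(-1/2332))) = 2081/4184 - 4098/235/2332 = 2081/4184 - 4098*2332/235 = 2081/4184 - 9556536/235 = -39984057589/983240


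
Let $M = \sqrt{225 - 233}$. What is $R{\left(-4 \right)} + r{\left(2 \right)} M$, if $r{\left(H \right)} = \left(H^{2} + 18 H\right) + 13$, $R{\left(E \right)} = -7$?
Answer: $-7 + 106 i \sqrt{2} \approx -7.0 + 149.91 i$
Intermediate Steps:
$M = 2 i \sqrt{2}$ ($M = \sqrt{-8} = 2 i \sqrt{2} \approx 2.8284 i$)
$r{\left(H \right)} = 13 + H^{2} + 18 H$
$R{\left(-4 \right)} + r{\left(2 \right)} M = -7 + \left(13 + 2^{2} + 18 \cdot 2\right) 2 i \sqrt{2} = -7 + \left(13 + 4 + 36\right) 2 i \sqrt{2} = -7 + 53 \cdot 2 i \sqrt{2} = -7 + 106 i \sqrt{2}$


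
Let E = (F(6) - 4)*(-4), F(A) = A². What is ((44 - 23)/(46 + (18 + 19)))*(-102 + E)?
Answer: -4830/83 ≈ -58.193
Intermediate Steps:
E = -128 (E = (6² - 4)*(-4) = (36 - 4)*(-4) = 32*(-4) = -128)
((44 - 23)/(46 + (18 + 19)))*(-102 + E) = ((44 - 23)/(46 + (18 + 19)))*(-102 - 128) = (21/(46 + 37))*(-230) = (21/83)*(-230) = -4830/83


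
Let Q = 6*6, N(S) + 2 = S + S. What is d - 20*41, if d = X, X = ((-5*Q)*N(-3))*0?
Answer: -820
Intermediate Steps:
N(S) = -2 + 2*S (N(S) = -2 + (S + S) = -2 + 2*S)
Q = 36
X = 0 (X = ((-5*36)*(-2 + 2*(-3)))*0 = -180*(-2 - 6)*0 = -180*(-8)*0 = 1440*0 = 0)
d = 0
d - 20*41 = 0 - 20*41 = 0 - 820 = -820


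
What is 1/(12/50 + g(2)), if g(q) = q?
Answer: 25/56 ≈ 0.44643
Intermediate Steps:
1/(12/50 + g(2)) = 1/(12/50 + 2) = 1/((1/50)*12 + 2) = 1/(6/25 + 2) = 1/(56/25) = 25/56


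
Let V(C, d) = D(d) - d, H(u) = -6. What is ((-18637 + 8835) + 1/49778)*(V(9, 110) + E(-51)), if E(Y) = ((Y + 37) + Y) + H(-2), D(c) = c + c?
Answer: -19029034245/49778 ≈ -3.8228e+5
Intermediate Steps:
D(c) = 2*c
E(Y) = 31 + 2*Y (E(Y) = ((Y + 37) + Y) - 6 = ((37 + Y) + Y) - 6 = (37 + 2*Y) - 6 = 31 + 2*Y)
V(C, d) = d (V(C, d) = 2*d - d = d)
((-18637 + 8835) + 1/49778)*(V(9, 110) + E(-51)) = ((-18637 + 8835) + 1/49778)*(110 + (31 + 2*(-51))) = (-9802 + 1/49778)*(110 + (31 - 102)) = -487923955*(110 - 71)/49778 = -487923955/49778*39 = -19029034245/49778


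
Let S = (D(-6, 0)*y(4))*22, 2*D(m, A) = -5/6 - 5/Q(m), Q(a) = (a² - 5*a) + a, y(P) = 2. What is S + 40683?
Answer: 243977/6 ≈ 40663.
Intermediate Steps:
Q(a) = a² - 4*a
D(m, A) = -5/12 - 5/(2*m*(-4 + m)) (D(m, A) = (-5/6 - 5*1/(m*(-4 + m)))/2 = (-5*⅙ - 5/(m*(-4 + m)))/2 = (-⅚ - 5/(m*(-4 + m)))/2 = -5/12 - 5/(2*m*(-4 + m)))
S = -121/6 (S = (((5/12)*(-6 - 1*(-6)*(-4 - 6))/(-6*(-4 - 6)))*2)*22 = (((5/12)*(-⅙)*(-6 - 1*(-6)*(-10))/(-10))*2)*22 = (((5/12)*(-⅙)*(-⅒)*(-6 - 60))*2)*22 = (((5/12)*(-⅙)*(-⅒)*(-66))*2)*22 = -11/24*2*22 = -11/12*22 = -121/6 ≈ -20.167)
S + 40683 = -121/6 + 40683 = 243977/6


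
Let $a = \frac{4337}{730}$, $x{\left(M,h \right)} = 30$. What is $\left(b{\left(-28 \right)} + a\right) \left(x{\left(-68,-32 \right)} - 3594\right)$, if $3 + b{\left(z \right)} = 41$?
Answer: $- \frac{57161214}{365} \approx -1.5661 \cdot 10^{5}$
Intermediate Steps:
$b{\left(z \right)} = 38$ ($b{\left(z \right)} = -3 + 41 = 38$)
$a = \frac{4337}{730}$ ($a = 4337 \cdot \frac{1}{730} = \frac{4337}{730} \approx 5.9411$)
$\left(b{\left(-28 \right)} + a\right) \left(x{\left(-68,-32 \right)} - 3594\right) = \left(38 + \frac{4337}{730}\right) \left(30 - 3594\right) = \frac{32077}{730} \left(-3564\right) = - \frac{57161214}{365}$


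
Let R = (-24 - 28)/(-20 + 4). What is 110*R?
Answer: 715/2 ≈ 357.50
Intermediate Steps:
R = 13/4 (R = -52/(-16) = -52*(-1/16) = 13/4 ≈ 3.2500)
110*R = 110*(13/4) = 715/2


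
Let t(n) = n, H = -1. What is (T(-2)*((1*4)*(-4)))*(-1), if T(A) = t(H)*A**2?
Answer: -64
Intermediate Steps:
T(A) = -A**2
(T(-2)*((1*4)*(-4)))*(-1) = ((-1*(-2)**2)*((1*4)*(-4)))*(-1) = ((-1*4)*(4*(-4)))*(-1) = -4*(-16)*(-1) = 64*(-1) = -64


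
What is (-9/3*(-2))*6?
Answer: 36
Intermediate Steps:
(-9/3*(-2))*6 = (-9*⅓*(-2))*6 = -3*(-2)*6 = 6*6 = 36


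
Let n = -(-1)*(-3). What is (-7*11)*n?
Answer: 231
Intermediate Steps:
n = -3 (n = -1*3 = -3)
(-7*11)*n = -7*11*(-3) = -77*(-3) = 231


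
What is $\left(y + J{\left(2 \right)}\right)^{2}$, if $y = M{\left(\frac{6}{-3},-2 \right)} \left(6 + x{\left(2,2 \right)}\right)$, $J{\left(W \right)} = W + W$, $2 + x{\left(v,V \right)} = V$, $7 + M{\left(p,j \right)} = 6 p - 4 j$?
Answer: $3844$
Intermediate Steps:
$M{\left(p,j \right)} = -7 - 4 j + 6 p$ ($M{\left(p,j \right)} = -7 - \left(- 6 p + 4 j\right) = -7 - 4 j + 6 p$)
$x{\left(v,V \right)} = -2 + V$
$J{\left(W \right)} = 2 W$
$y = -66$ ($y = \left(-7 - -8 + 6 \frac{6}{-3}\right) \left(6 + \left(-2 + 2\right)\right) = \left(-7 + 8 + 6 \cdot 6 \left(- \frac{1}{3}\right)\right) \left(6 + 0\right) = \left(-7 + 8 + 6 \left(-2\right)\right) 6 = \left(-7 + 8 - 12\right) 6 = \left(-11\right) 6 = -66$)
$\left(y + J{\left(2 \right)}\right)^{2} = \left(-66 + 2 \cdot 2\right)^{2} = \left(-66 + 4\right)^{2} = \left(-62\right)^{2} = 3844$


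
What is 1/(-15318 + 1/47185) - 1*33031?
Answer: -23874140578884/722779829 ≈ -33031.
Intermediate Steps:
1/(-15318 + 1/47185) - 1*33031 = 1/(-15318 + 1/47185) - 33031 = 1/(-722779829/47185) - 33031 = -47185/722779829 - 33031 = -23874140578884/722779829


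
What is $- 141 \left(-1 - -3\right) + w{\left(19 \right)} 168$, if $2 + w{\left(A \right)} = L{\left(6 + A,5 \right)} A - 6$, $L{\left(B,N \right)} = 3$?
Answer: $7950$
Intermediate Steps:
$w{\left(A \right)} = -8 + 3 A$ ($w{\left(A \right)} = -2 + \left(3 A - 6\right) = -2 + \left(-6 + 3 A\right) = -8 + 3 A$)
$- 141 \left(-1 - -3\right) + w{\left(19 \right)} 168 = - 141 \left(-1 - -3\right) + \left(-8 + 3 \cdot 19\right) 168 = - 141 \left(-1 + 3\right) + \left(-8 + 57\right) 168 = \left(-141\right) 2 + 49 \cdot 168 = -282 + 8232 = 7950$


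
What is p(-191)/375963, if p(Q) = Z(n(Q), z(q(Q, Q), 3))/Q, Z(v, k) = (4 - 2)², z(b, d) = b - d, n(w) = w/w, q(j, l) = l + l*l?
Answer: -4/71808933 ≈ -5.5703e-8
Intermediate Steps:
q(j, l) = l + l²
n(w) = 1
Z(v, k) = 4 (Z(v, k) = 2² = 4)
p(Q) = 4/Q
p(-191)/375963 = (4/(-191))/375963 = (4*(-1/191))*(1/375963) = -4/191*1/375963 = -4/71808933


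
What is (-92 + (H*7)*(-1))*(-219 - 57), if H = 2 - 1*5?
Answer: 19596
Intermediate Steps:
H = -3 (H = 2 - 5 = -3)
(-92 + (H*7)*(-1))*(-219 - 57) = (-92 - 3*7*(-1))*(-219 - 57) = (-92 - 21*(-1))*(-276) = (-92 + 21)*(-276) = -71*(-276) = 19596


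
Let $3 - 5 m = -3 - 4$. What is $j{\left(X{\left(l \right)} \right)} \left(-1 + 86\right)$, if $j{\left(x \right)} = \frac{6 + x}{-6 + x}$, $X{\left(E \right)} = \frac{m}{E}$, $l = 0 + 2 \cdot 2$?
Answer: $- \frac{1105}{11} \approx -100.45$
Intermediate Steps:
$m = 2$ ($m = \frac{3}{5} - \frac{-3 - 4}{5} = \frac{3}{5} - - \frac{7}{5} = \frac{3}{5} + \frac{7}{5} = 2$)
$l = 4$ ($l = 0 + 4 = 4$)
$X{\left(E \right)} = \frac{2}{E}$
$j{\left(x \right)} = \frac{6 + x}{-6 + x}$
$j{\left(X{\left(l \right)} \right)} \left(-1 + 86\right) = \frac{6 + \frac{2}{4}}{-6 + \frac{2}{4}} \left(-1 + 86\right) = \frac{6 + 2 \cdot \frac{1}{4}}{-6 + 2 \cdot \frac{1}{4}} \cdot 85 = \frac{6 + \frac{1}{2}}{-6 + \frac{1}{2}} \cdot 85 = \frac{1}{- \frac{11}{2}} \cdot \frac{13}{2} \cdot 85 = \left(- \frac{2}{11}\right) \frac{13}{2} \cdot 85 = \left(- \frac{13}{11}\right) 85 = - \frac{1105}{11}$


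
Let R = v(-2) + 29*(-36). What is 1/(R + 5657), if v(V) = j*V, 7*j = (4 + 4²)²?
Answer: 7/31491 ≈ 0.00022229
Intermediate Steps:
j = 400/7 (j = (4 + 4²)²/7 = (4 + 16)²/7 = (⅐)*20² = (⅐)*400 = 400/7 ≈ 57.143)
v(V) = 400*V/7
R = -8108/7 (R = (400/7)*(-2) + 29*(-36) = -800/7 - 1044 = -8108/7 ≈ -1158.3)
1/(R + 5657) = 1/(-8108/7 + 5657) = 1/(31491/7) = 7/31491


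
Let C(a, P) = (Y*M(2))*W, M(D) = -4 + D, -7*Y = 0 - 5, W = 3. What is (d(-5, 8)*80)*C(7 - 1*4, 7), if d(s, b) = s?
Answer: 12000/7 ≈ 1714.3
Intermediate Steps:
Y = 5/7 (Y = -(0 - 5)/7 = -⅐*(-5) = 5/7 ≈ 0.71429)
C(a, P) = -30/7 (C(a, P) = (5*(-4 + 2)/7)*3 = ((5/7)*(-2))*3 = -10/7*3 = -30/7)
(d(-5, 8)*80)*C(7 - 1*4, 7) = -5*80*(-30/7) = -400*(-30/7) = 12000/7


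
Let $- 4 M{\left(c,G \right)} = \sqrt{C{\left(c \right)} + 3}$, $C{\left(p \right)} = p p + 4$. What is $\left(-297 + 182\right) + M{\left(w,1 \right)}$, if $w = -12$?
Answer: $-115 - \frac{\sqrt{151}}{4} \approx -118.07$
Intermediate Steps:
$C{\left(p \right)} = 4 + p^{2}$ ($C{\left(p \right)} = p^{2} + 4 = 4 + p^{2}$)
$M{\left(c,G \right)} = - \frac{\sqrt{7 + c^{2}}}{4}$ ($M{\left(c,G \right)} = - \frac{\sqrt{\left(4 + c^{2}\right) + 3}}{4} = - \frac{\sqrt{7 + c^{2}}}{4}$)
$\left(-297 + 182\right) + M{\left(w,1 \right)} = \left(-297 + 182\right) - \frac{\sqrt{7 + \left(-12\right)^{2}}}{4} = -115 - \frac{\sqrt{7 + 144}}{4} = -115 - \frac{\sqrt{151}}{4}$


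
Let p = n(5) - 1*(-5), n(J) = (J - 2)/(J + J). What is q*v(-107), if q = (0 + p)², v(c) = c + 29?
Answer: -109551/50 ≈ -2191.0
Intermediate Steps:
n(J) = (-2 + J)/(2*J) (n(J) = (-2 + J)/((2*J)) = (-2 + J)*(1/(2*J)) = (-2 + J)/(2*J))
v(c) = 29 + c
p = 53/10 (p = (½)*(-2 + 5)/5 - 1*(-5) = (½)*(⅕)*3 + 5 = 3/10 + 5 = 53/10 ≈ 5.3000)
q = 2809/100 (q = (0 + 53/10)² = (53/10)² = 2809/100 ≈ 28.090)
q*v(-107) = 2809*(29 - 107)/100 = (2809/100)*(-78) = -109551/50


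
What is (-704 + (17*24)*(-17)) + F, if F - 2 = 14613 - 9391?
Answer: -2416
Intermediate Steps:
F = 5224 (F = 2 + (14613 - 9391) = 2 + 5222 = 5224)
(-704 + (17*24)*(-17)) + F = (-704 + (17*24)*(-17)) + 5224 = (-704 + 408*(-17)) + 5224 = (-704 - 6936) + 5224 = -7640 + 5224 = -2416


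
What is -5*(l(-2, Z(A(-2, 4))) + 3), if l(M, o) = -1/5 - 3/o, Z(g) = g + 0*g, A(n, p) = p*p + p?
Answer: -53/4 ≈ -13.250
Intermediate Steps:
A(n, p) = p + p² (A(n, p) = p² + p = p + p²)
Z(g) = g (Z(g) = g + 0 = g)
l(M, o) = -⅕ - 3/o (l(M, o) = -1*⅕ - 3/o = -⅕ - 3/o)
-5*(l(-2, Z(A(-2, 4))) + 3) = -5*((-15 - 4*(1 + 4))/(5*((4*(1 + 4)))) + 3) = -5*((-15 - 4*5)/(5*((4*5))) + 3) = -5*((⅕)*(-15 - 1*20)/20 + 3) = -5*((⅕)*(1/20)*(-15 - 20) + 3) = -5*((⅕)*(1/20)*(-35) + 3) = -5*(-7/20 + 3) = -5*53/20 = -53/4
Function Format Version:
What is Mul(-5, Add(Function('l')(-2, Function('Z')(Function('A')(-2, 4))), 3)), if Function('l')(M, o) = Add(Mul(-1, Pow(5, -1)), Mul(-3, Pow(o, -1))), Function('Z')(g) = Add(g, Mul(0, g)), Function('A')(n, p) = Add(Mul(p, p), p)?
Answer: Rational(-53, 4) ≈ -13.250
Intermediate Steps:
Function('A')(n, p) = Add(p, Pow(p, 2)) (Function('A')(n, p) = Add(Pow(p, 2), p) = Add(p, Pow(p, 2)))
Function('Z')(g) = g (Function('Z')(g) = Add(g, 0) = g)
Function('l')(M, o) = Add(Rational(-1, 5), Mul(-3, Pow(o, -1))) (Function('l')(M, o) = Add(Mul(-1, Rational(1, 5)), Mul(-3, Pow(o, -1))) = Add(Rational(-1, 5), Mul(-3, Pow(o, -1))))
Mul(-5, Add(Function('l')(-2, Function('Z')(Function('A')(-2, 4))), 3)) = Mul(-5, Add(Mul(Rational(1, 5), Pow(Mul(4, Add(1, 4)), -1), Add(-15, Mul(-1, Mul(4, Add(1, 4))))), 3)) = Mul(-5, Add(Mul(Rational(1, 5), Pow(Mul(4, 5), -1), Add(-15, Mul(-1, Mul(4, 5)))), 3)) = Mul(-5, Add(Mul(Rational(1, 5), Pow(20, -1), Add(-15, Mul(-1, 20))), 3)) = Mul(-5, Add(Mul(Rational(1, 5), Rational(1, 20), Add(-15, -20)), 3)) = Mul(-5, Add(Mul(Rational(1, 5), Rational(1, 20), -35), 3)) = Mul(-5, Add(Rational(-7, 20), 3)) = Mul(-5, Rational(53, 20)) = Rational(-53, 4)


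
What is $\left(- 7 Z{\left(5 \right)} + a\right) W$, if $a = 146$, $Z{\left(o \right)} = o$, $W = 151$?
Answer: $16761$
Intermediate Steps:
$\left(- 7 Z{\left(5 \right)} + a\right) W = \left(\left(-7\right) 5 + 146\right) 151 = \left(-35 + 146\right) 151 = 111 \cdot 151 = 16761$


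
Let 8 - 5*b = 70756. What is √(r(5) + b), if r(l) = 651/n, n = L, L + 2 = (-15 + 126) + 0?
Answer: I*√4201010965/545 ≈ 118.93*I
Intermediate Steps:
b = -70748/5 (b = 8/5 - ⅕*70756 = 8/5 - 70756/5 = -70748/5 ≈ -14150.)
L = 109 (L = -2 + ((-15 + 126) + 0) = -2 + (111 + 0) = -2 + 111 = 109)
n = 109
r(l) = 651/109
√(r(5) + b) = √(651/109 - 70748/5) = √(-7708277/545) = I*√4201010965/545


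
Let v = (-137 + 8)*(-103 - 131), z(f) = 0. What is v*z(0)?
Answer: 0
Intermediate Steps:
v = 30186 (v = -129*(-234) = 30186)
v*z(0) = 30186*0 = 0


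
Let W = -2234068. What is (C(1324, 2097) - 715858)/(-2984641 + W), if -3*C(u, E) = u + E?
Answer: 2150995/15656127 ≈ 0.13739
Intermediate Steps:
C(u, E) = -E/3 - u/3 (C(u, E) = -(u + E)/3 = -(E + u)/3 = -E/3 - u/3)
(C(1324, 2097) - 715858)/(-2984641 + W) = ((-1/3*2097 - 1/3*1324) - 715858)/(-2984641 - 2234068) = ((-699 - 1324/3) - 715858)/(-5218709) = (-3421/3 - 715858)*(-1/5218709) = -2150995/3*(-1/5218709) = 2150995/15656127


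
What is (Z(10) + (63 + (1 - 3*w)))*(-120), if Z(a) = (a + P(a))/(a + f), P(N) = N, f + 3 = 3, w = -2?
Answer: -8640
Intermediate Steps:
f = 0 (f = -3 + 3 = 0)
Z(a) = 2 (Z(a) = (a + a)/(a + 0) = (2*a)/a = 2)
(Z(10) + (63 + (1 - 3*w)))*(-120) = (2 + (63 + (1 - 3*(-2))))*(-120) = (2 + (63 + (1 + 6)))*(-120) = (2 + (63 + 7))*(-120) = (2 + 70)*(-120) = 72*(-120) = -8640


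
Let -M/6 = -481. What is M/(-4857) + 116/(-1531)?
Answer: -1660626/2478689 ≈ -0.66996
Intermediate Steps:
M = 2886 (M = -6*(-481) = 2886)
M/(-4857) + 116/(-1531) = 2886/(-4857) + 116/(-1531) = 2886*(-1/4857) + 116*(-1/1531) = -962/1619 - 116/1531 = -1660626/2478689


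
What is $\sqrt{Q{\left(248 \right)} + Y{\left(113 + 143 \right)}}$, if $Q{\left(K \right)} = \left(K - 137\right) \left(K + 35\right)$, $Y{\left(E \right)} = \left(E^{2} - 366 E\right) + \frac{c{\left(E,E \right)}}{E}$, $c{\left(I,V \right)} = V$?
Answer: $\sqrt{3254} \approx 57.044$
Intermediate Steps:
$Y{\left(E \right)} = 1 + E^{2} - 366 E$ ($Y{\left(E \right)} = \left(E^{2} - 366 E\right) + \frac{E}{E} = \left(E^{2} - 366 E\right) + 1 = 1 + E^{2} - 366 E$)
$Q{\left(K \right)} = \left(-137 + K\right) \left(35 + K\right)$
$\sqrt{Q{\left(248 \right)} + Y{\left(113 + 143 \right)}} = \sqrt{\left(-4795 + 248^{2} - 25296\right) + \left(1 + \left(113 + 143\right) \left(-366 + \left(113 + 143\right)\right)\right)} = \sqrt{\left(-4795 + 61504 - 25296\right) + \left(1 + 256 \left(-366 + 256\right)\right)} = \sqrt{31413 + \left(1 + 256 \left(-110\right)\right)} = \sqrt{31413 + \left(1 - 28160\right)} = \sqrt{31413 - 28159} = \sqrt{3254}$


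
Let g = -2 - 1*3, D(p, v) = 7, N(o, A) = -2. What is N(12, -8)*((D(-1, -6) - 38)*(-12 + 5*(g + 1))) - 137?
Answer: -2121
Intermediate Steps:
g = -5 (g = -2 - 3 = -5)
N(12, -8)*((D(-1, -6) - 38)*(-12 + 5*(g + 1))) - 137 = -2*(7 - 38)*(-12 + 5*(-5 + 1)) - 137 = -(-62)*(-12 + 5*(-4)) - 137 = -(-62)*(-12 - 20) - 137 = -(-62)*(-32) - 137 = -2*992 - 137 = -1984 - 137 = -2121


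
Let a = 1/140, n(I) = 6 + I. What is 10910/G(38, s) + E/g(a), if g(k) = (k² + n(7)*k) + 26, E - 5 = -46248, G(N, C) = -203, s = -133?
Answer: -189571251510/103818463 ≈ -1826.0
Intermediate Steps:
E = -46243 (E = 5 - 46248 = -46243)
a = 1/140 ≈ 0.0071429
g(k) = 26 + k² + 13*k (g(k) = (k² + (6 + 7)*k) + 26 = (k² + 13*k) + 26 = 26 + k² + 13*k)
10910/G(38, s) + E/g(a) = 10910/(-203) - 46243/(26 + (1/140)² + 13*(1/140)) = 10910*(-1/203) - 46243/(26 + 1/19600 + 13/140) = -10910/203 - 46243/511421/19600 = -10910/203 - 46243*19600/511421 = -10910/203 - 906362800/511421 = -189571251510/103818463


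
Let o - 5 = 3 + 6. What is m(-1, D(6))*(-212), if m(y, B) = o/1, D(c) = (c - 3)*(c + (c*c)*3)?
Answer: -2968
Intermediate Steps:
o = 14 (o = 5 + (3 + 6) = 5 + 9 = 14)
D(c) = (-3 + c)*(c + 3*c²) (D(c) = (-3 + c)*(c + c²*3) = (-3 + c)*(c + 3*c²))
m(y, B) = 14 (m(y, B) = 14/1 = 14*1 = 14)
m(-1, D(6))*(-212) = 14*(-212) = -2968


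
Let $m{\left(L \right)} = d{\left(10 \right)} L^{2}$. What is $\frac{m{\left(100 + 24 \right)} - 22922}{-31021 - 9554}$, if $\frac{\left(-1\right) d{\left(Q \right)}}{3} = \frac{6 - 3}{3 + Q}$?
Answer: $\frac{87274}{105495} \approx 0.82728$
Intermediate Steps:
$d{\left(Q \right)} = - \frac{9}{3 + Q}$ ($d{\left(Q \right)} = - 3 \frac{6 - 3}{3 + Q} = - 3 \frac{3}{3 + Q} = - \frac{9}{3 + Q}$)
$m{\left(L \right)} = - \frac{9 L^{2}}{13}$ ($m{\left(L \right)} = - \frac{9}{3 + 10} L^{2} = - \frac{9}{13} L^{2} = \left(-9\right) \frac{1}{13} L^{2} = - \frac{9 L^{2}}{13}$)
$\frac{m{\left(100 + 24 \right)} - 22922}{-31021 - 9554} = \frac{- \frac{9 \left(100 + 24\right)^{2}}{13} - 22922}{-31021 - 9554} = \frac{- \frac{9 \cdot 124^{2}}{13} - 22922}{-40575} = \left(\left(- \frac{9}{13}\right) 15376 - 22922\right) \left(- \frac{1}{40575}\right) = \left(- \frac{138384}{13} - 22922\right) \left(- \frac{1}{40575}\right) = \left(- \frac{436370}{13}\right) \left(- \frac{1}{40575}\right) = \frac{87274}{105495}$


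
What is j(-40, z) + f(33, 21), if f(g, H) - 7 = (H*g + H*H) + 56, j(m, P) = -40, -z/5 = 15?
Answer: 1157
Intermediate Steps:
z = -75 (z = -5*15 = -75)
f(g, H) = 63 + H² + H*g (f(g, H) = 7 + ((H*g + H*H) + 56) = 7 + ((H*g + H²) + 56) = 7 + ((H² + H*g) + 56) = 7 + (56 + H² + H*g) = 63 + H² + H*g)
j(-40, z) + f(33, 21) = -40 + (63 + 21² + 21*33) = -40 + (63 + 441 + 693) = -40 + 1197 = 1157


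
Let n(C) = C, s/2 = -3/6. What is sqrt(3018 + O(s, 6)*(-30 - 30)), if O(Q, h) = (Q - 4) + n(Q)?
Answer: sqrt(3378) ≈ 58.121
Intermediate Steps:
s = -1 (s = 2*(-3/6) = 2*(-3*1/6) = 2*(-1/2) = -1)
O(Q, h) = -4 + 2*Q (O(Q, h) = (Q - 4) + Q = (-4 + Q) + Q = -4 + 2*Q)
sqrt(3018 + O(s, 6)*(-30 - 30)) = sqrt(3018 + (-4 + 2*(-1))*(-30 - 30)) = sqrt(3018 + (-4 - 2)*(-60)) = sqrt(3018 - 6*(-60)) = sqrt(3018 + 360) = sqrt(3378)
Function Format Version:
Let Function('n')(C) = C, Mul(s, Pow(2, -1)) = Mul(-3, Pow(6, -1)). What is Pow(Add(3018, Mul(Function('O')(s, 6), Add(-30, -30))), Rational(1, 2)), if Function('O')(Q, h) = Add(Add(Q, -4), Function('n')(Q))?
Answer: Pow(3378, Rational(1, 2)) ≈ 58.121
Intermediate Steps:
s = -1 (s = Mul(2, Mul(-3, Pow(6, -1))) = Mul(2, Mul(-3, Rational(1, 6))) = Mul(2, Rational(-1, 2)) = -1)
Function('O')(Q, h) = Add(-4, Mul(2, Q)) (Function('O')(Q, h) = Add(Add(Q, -4), Q) = Add(Add(-4, Q), Q) = Add(-4, Mul(2, Q)))
Pow(Add(3018, Mul(Function('O')(s, 6), Add(-30, -30))), Rational(1, 2)) = Pow(Add(3018, Mul(Add(-4, Mul(2, -1)), Add(-30, -30))), Rational(1, 2)) = Pow(Add(3018, Mul(Add(-4, -2), -60)), Rational(1, 2)) = Pow(Add(3018, Mul(-6, -60)), Rational(1, 2)) = Pow(Add(3018, 360), Rational(1, 2)) = Pow(3378, Rational(1, 2))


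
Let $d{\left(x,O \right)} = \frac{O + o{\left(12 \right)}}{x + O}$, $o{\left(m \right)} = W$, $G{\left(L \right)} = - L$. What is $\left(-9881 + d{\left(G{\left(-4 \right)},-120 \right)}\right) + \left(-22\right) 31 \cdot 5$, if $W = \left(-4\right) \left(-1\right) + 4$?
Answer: $- \frac{385411}{29} \approx -13290.0$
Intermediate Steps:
$W = 8$ ($W = 4 + 4 = 8$)
$o{\left(m \right)} = 8$
$d{\left(x,O \right)} = \frac{8 + O}{O + x}$ ($d{\left(x,O \right)} = \frac{O + 8}{x + O} = \frac{8 + O}{O + x}$)
$\left(-9881 + d{\left(G{\left(-4 \right)},-120 \right)}\right) + \left(-22\right) 31 \cdot 5 = \left(-9881 + \frac{8 - 120}{-120 - -4}\right) + \left(-22\right) 31 \cdot 5 = \left(-9881 + \frac{1}{-120 + 4} \left(-112\right)\right) - 3410 = \left(-9881 + \frac{1}{-116} \left(-112\right)\right) - 3410 = \left(-9881 - - \frac{28}{29}\right) - 3410 = \left(-9881 + \frac{28}{29}\right) - 3410 = - \frac{286521}{29} - 3410 = - \frac{385411}{29}$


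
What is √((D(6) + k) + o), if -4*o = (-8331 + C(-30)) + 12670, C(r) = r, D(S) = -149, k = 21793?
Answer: √82267/2 ≈ 143.41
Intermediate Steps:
o = -4309/4 (o = -((-8331 - 30) + 12670)/4 = -(-8361 + 12670)/4 = -¼*4309 = -4309/4 ≈ -1077.3)
√((D(6) + k) + o) = √((-149 + 21793) - 4309/4) = √(21644 - 4309/4) = √(82267/4) = √82267/2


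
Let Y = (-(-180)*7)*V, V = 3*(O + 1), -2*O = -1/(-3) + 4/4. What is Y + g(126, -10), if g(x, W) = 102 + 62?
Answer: 1424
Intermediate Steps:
O = -⅔ (O = -(-1/(-3) + 4/4)/2 = -(-1*(-⅓) + 4*(¼))/2 = -(⅓ + 1)/2 = -½*4/3 = -⅔ ≈ -0.66667)
V = 1 (V = 3*(-⅔ + 1) = 3*(⅓) = 1)
Y = 1260 (Y = -(-180)*7*1 = -36*(-35)*1 = 1260*1 = 1260)
g(x, W) = 164
Y + g(126, -10) = 1260 + 164 = 1424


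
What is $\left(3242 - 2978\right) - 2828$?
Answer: $-2564$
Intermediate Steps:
$\left(3242 - 2978\right) - 2828 = 264 - 2828 = -2564$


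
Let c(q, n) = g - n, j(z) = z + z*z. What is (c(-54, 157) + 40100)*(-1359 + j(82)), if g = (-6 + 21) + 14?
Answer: 217727484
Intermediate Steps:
g = 29 (g = 15 + 14 = 29)
j(z) = z + z²
c(q, n) = 29 - n
(c(-54, 157) + 40100)*(-1359 + j(82)) = ((29 - 1*157) + 40100)*(-1359 + 82*(1 + 82)) = ((29 - 157) + 40100)*(-1359 + 82*83) = (-128 + 40100)*(-1359 + 6806) = 39972*5447 = 217727484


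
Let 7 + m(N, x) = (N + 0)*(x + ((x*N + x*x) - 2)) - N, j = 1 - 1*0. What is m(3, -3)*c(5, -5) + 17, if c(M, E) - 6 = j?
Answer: -158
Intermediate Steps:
j = 1 (j = 1 + 0 = 1)
c(M, E) = 7 (c(M, E) = 6 + 1 = 7)
m(N, x) = -7 - N + N*(-2 + x + x² + N*x) (m(N, x) = -7 + ((N + 0)*(x + ((x*N + x*x) - 2)) - N) = -7 + (N*(x + ((N*x + x²) - 2)) - N) = -7 + (N*(x + ((x² + N*x) - 2)) - N) = -7 + (N*(x + (-2 + x² + N*x)) - N) = -7 + (N*(-2 + x + x² + N*x) - N) = -7 + (-N + N*(-2 + x + x² + N*x)) = -7 - N + N*(-2 + x + x² + N*x))
m(3, -3)*c(5, -5) + 17 = (-7 - 3*3 + 3*(-3) + 3*(-3)² - 3*3²)*7 + 17 = (-7 - 9 - 9 + 3*9 - 3*9)*7 + 17 = (-7 - 9 - 9 + 27 - 27)*7 + 17 = -25*7 + 17 = -175 + 17 = -158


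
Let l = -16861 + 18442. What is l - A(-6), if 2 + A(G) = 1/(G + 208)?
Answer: 319765/202 ≈ 1583.0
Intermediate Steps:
A(G) = -2 + 1/(208 + G) (A(G) = -2 + 1/(G + 208) = -2 + 1/(208 + G))
l = 1581
l - A(-6) = 1581 - (-415 - 2*(-6))/(208 - 6) = 1581 - (-415 + 12)/202 = 1581 - (-403)/202 = 1581 - 1*(-403/202) = 1581 + 403/202 = 319765/202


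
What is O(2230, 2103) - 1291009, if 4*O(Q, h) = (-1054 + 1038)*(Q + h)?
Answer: -1308341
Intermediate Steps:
O(Q, h) = -4*Q - 4*h (O(Q, h) = ((-1054 + 1038)*(Q + h))/4 = (-16*(Q + h))/4 = (-16*Q - 16*h)/4 = -4*Q - 4*h)
O(2230, 2103) - 1291009 = (-4*2230 - 4*2103) - 1291009 = (-8920 - 8412) - 1291009 = -17332 - 1291009 = -1308341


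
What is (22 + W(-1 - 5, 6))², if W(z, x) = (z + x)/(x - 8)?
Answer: 484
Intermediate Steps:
W(z, x) = (x + z)/(-8 + x)
(22 + W(-1 - 5, 6))² = (22 + (6 + (-1 - 5))/(-8 + 6))² = (22 + (6 - 6)/(-2))² = (22 - ½*0)² = (22 + 0)² = 22² = 484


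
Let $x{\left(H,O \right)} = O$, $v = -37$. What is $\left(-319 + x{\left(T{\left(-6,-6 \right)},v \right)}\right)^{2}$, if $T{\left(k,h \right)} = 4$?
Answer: $126736$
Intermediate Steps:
$\left(-319 + x{\left(T{\left(-6,-6 \right)},v \right)}\right)^{2} = \left(-319 - 37\right)^{2} = \left(-356\right)^{2} = 126736$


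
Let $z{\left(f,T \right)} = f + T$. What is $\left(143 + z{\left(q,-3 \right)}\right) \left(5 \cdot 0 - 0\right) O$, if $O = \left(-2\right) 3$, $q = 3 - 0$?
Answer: $0$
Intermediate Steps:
$q = 3$ ($q = 3 + 0 = 3$)
$O = -6$
$z{\left(f,T \right)} = T + f$
$\left(143 + z{\left(q,-3 \right)}\right) \left(5 \cdot 0 - 0\right) O = \left(143 + \left(-3 + 3\right)\right) \left(5 \cdot 0 - 0\right) \left(-6\right) = \left(143 + 0\right) \left(0 + \left(-4 + 4\right)\right) \left(-6\right) = 143 \left(0 + 0\right) \left(-6\right) = 143 \cdot 0 \left(-6\right) = 143 \cdot 0 = 0$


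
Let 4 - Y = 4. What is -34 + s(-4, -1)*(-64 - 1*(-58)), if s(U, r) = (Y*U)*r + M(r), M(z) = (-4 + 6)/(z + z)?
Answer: -28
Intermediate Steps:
Y = 0 (Y = 4 - 1*4 = 4 - 4 = 0)
M(z) = 1/z (M(z) = 2/((2*z)) = 2*(1/(2*z)) = 1/z)
s(U, r) = 1/r (s(U, r) = (0*U)*r + 1/r = 0*r + 1/r = 0 + 1/r = 1/r)
-34 + s(-4, -1)*(-64 - 1*(-58)) = -34 + (-64 - 1*(-58))/(-1) = -34 - (-64 + 58) = -34 - 1*(-6) = -34 + 6 = -28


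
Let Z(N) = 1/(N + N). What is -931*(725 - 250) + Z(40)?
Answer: -35377999/80 ≈ -4.4223e+5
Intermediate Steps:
Z(N) = 1/(2*N)
-931*(725 - 250) + Z(40) = -931*(725 - 250) + (½)/40 = -931*475 + (½)*(1/40) = -442225 + 1/80 = -35377999/80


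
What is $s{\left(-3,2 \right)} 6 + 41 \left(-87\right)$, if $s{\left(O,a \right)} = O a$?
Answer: $-3603$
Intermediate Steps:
$s{\left(-3,2 \right)} 6 + 41 \left(-87\right) = \left(-3\right) 2 \cdot 6 + 41 \left(-87\right) = \left(-6\right) 6 - 3567 = -36 - 3567 = -3603$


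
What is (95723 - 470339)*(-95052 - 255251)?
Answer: 131229108648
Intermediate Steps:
(95723 - 470339)*(-95052 - 255251) = -374616*(-350303) = 131229108648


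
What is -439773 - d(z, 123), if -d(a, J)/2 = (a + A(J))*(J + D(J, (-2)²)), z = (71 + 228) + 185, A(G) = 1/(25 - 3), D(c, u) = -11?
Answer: -3644815/11 ≈ -3.3135e+5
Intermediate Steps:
A(G) = 1/22
z = 484 (z = 299 + 185 = 484)
d(a, J) = -2*(-11 + J)*(1/22 + a) (d(a, J) = -2*(a + 1/22)*(J - 11) = -2*(1/22 + a)*(-11 + J) = -2*(-11 + J)*(1/22 + a))
-439773 - d(z, 123) = -439773 - (1 + 22*484 - 1/11*123 - 2*123*484) = -439773 - (1 + 10648 - 123/11 - 119064) = -439773 - 1*(-1192688/11) = -439773 + 1192688/11 = -3644815/11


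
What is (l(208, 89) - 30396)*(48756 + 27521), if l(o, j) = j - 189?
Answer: -2326143392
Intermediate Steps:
l(o, j) = -189 + j
(l(208, 89) - 30396)*(48756 + 27521) = ((-189 + 89) - 30396)*(48756 + 27521) = (-100 - 30396)*76277 = -30496*76277 = -2326143392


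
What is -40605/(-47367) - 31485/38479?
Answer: 23696600/607544931 ≈ 0.039004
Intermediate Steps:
-40605/(-47367) - 31485/38479 = -40605*(-1/47367) - 31485*1/38479 = 13535/15789 - 31485/38479 = 23696600/607544931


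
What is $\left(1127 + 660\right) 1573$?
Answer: $2810951$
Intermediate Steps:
$\left(1127 + 660\right) 1573 = 1787 \cdot 1573 = 2810951$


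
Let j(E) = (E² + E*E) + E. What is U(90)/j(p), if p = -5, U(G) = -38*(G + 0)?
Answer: -76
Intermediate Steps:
U(G) = -38*G
j(E) = E + 2*E² (j(E) = (E² + E²) + E = 2*E² + E = E + 2*E²)
U(90)/j(p) = (-38*90)/((-5*(1 + 2*(-5)))) = -3420/(-5*(1 - 10)) = -3420/(-5*(-9)) = -3420/45 = (1/45)*(-3420) = -76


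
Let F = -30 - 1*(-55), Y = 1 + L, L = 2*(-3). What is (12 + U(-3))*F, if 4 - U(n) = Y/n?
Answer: 1075/3 ≈ 358.33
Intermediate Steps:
L = -6
Y = -5 (Y = 1 - 6 = -5)
F = 25 (F = -30 + 55 = 25)
U(n) = 4 + 5/n (U(n) = 4 - (-5)/n = 4 + 5/n)
(12 + U(-3))*F = (12 + (4 + 5/(-3)))*25 = (12 + (4 + 5*(-1/3)))*25 = (12 + (4 - 5/3))*25 = (12 + 7/3)*25 = (43/3)*25 = 1075/3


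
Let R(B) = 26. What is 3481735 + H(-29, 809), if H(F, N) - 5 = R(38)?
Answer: 3481766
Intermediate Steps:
H(F, N) = 31 (H(F, N) = 5 + 26 = 31)
3481735 + H(-29, 809) = 3481735 + 31 = 3481766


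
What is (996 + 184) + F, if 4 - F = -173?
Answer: 1357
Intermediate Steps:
F = 177 (F = 4 - 1*(-173) = 4 + 173 = 177)
(996 + 184) + F = (996 + 184) + 177 = 1180 + 177 = 1357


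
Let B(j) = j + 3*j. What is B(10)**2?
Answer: 1600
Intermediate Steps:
B(j) = 4*j
B(10)**2 = (4*10)**2 = 40**2 = 1600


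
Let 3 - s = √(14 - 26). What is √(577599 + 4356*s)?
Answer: √(590667 - 8712*I*√3) ≈ 768.61 - 9.816*I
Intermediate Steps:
s = 3 - 2*I*√3 (s = 3 - √(14 - 26) = 3 - √(-12) = 3 - 2*I*√3 ≈ 3.0 - 3.4641*I)
√(577599 + 4356*s) = √(577599 + 4356*(3 - 2*I*√3)) = √(577599 + (13068 - 8712*I*√3)) = √(590667 - 8712*I*√3)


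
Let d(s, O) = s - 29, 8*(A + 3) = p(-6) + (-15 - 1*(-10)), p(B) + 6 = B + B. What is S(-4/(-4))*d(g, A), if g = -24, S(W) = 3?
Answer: -159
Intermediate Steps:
p(B) = -6 + 2*B (p(B) = -6 + (B + B) = -6 + 2*B)
A = -47/8 (A = -3 + ((-6 + 2*(-6)) + (-15 - 1*(-10)))/8 = -3 + ((-6 - 12) + (-15 + 10))/8 = -3 + (-18 - 5)/8 = -3 + (1/8)*(-23) = -3 - 23/8 = -47/8 ≈ -5.8750)
d(s, O) = -29 + s
S(-4/(-4))*d(g, A) = 3*(-29 - 24) = 3*(-53) = -159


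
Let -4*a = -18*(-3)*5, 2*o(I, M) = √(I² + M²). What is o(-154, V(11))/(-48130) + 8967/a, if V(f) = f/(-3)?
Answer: -5978/45 - 11*√1765/288780 ≈ -132.85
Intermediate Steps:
V(f) = -f/3 (V(f) = f*(-⅓) = -f/3)
o(I, M) = √(I² + M²)/2
a = -135/2 (a = -(-18*(-3))*5/4 = -27*5/2 = -¼*270 = -135/2 ≈ -67.500)
o(-154, V(11))/(-48130) + 8967/a = (√((-154)² + (-⅓*11)²)/2)/(-48130) + 8967/(-135/2) = (√(23716 + (-11/3)²)/2)*(-1/48130) + 8967*(-2/135) = (√(23716 + 121/9)/2)*(-1/48130) - 5978/45 = (√(213565/9)/2)*(-1/48130) - 5978/45 = ((11*√1765/3)/2)*(-1/48130) - 5978/45 = (11*√1765/6)*(-1/48130) - 5978/45 = -11*√1765/288780 - 5978/45 = -5978/45 - 11*√1765/288780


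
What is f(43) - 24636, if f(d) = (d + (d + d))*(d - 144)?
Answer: -37665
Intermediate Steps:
f(d) = 3*d*(-144 + d) (f(d) = (d + 2*d)*(-144 + d) = (3*d)*(-144 + d) = 3*d*(-144 + d))
f(43) - 24636 = 3*43*(-144 + 43) - 24636 = 3*43*(-101) - 24636 = -13029 - 24636 = -37665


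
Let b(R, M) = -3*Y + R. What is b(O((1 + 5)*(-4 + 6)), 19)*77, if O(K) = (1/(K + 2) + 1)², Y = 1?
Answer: -3993/28 ≈ -142.61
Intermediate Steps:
O(K) = (1 + 1/(2 + K))² (O(K) = (1/(2 + K) + 1)² = (1 + 1/(2 + K))²)
b(R, M) = -3 + R (b(R, M) = -3*1 + R = -3 + R)
b(O((1 + 5)*(-4 + 6)), 19)*77 = (-3 + (3 + (1 + 5)*(-4 + 6))²/(2 + (1 + 5)*(-4 + 6))²)*77 = (-3 + (3 + 6*2)²/(2 + 6*2)²)*77 = (-3 + (3 + 12)²/(2 + 12)²)*77 = (-3 + 15²/14²)*77 = (-3 + (1/196)*225)*77 = (-3 + 225/196)*77 = -363/196*77 = -3993/28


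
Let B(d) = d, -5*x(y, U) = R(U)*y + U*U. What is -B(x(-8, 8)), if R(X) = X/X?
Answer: 56/5 ≈ 11.200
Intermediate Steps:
R(X) = 1
x(y, U) = -y/5 - U**2/5 (x(y, U) = -(1*y + U*U)/5 = -(y + U**2)/5 = -y/5 - U**2/5)
-B(x(-8, 8)) = -(-1/5*(-8) - 1/5*8**2) = -(8/5 - 1/5*64) = -(8/5 - 64/5) = -1*(-56/5) = 56/5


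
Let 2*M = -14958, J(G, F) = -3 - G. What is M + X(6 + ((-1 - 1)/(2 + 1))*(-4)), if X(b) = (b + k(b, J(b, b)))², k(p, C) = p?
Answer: -64607/9 ≈ -7178.6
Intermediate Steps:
M = -7479 (M = (½)*(-14958) = -7479)
X(b) = 4*b² (X(b) = (b + b)² = (2*b)² = 4*b²)
M + X(6 + ((-1 - 1)/(2 + 1))*(-4)) = -7479 + 4*(6 + ((-1 - 1)/(2 + 1))*(-4))² = -7479 + 4*(6 - 2/3*(-4))² = -7479 + 4*(6 - 2*⅓*(-4))² = -7479 + 4*(6 - ⅔*(-4))² = -7479 + 4*(6 + 8/3)² = -7479 + 4*(26/3)² = -7479 + 4*(676/9) = -7479 + 2704/9 = -64607/9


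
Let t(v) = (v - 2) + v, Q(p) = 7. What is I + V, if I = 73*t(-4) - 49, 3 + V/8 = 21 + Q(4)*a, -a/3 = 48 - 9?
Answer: -7187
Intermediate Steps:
a = -117 (a = -3*(48 - 9) = -3*39 = -117)
t(v) = -2 + 2*v (t(v) = (-2 + v) + v = -2 + 2*v)
V = -6408 (V = -24 + 8*(21 + 7*(-117)) = -24 + 8*(21 - 819) = -24 + 8*(-798) = -24 - 6384 = -6408)
I = -779 (I = 73*(-2 + 2*(-4)) - 49 = 73*(-2 - 8) - 49 = 73*(-10) - 49 = -730 - 49 = -779)
I + V = -779 - 6408 = -7187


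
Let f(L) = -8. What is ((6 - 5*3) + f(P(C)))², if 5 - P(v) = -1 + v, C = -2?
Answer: 289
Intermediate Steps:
P(v) = 6 - v (P(v) = 5 - (-1 + v) = 5 + (1 - v) = 6 - v)
((6 - 5*3) + f(P(C)))² = ((6 - 5*3) - 8)² = ((6 - 15) - 8)² = (-9 - 8)² = (-17)² = 289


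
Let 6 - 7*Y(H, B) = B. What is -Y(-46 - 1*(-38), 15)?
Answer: 9/7 ≈ 1.2857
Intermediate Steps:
Y(H, B) = 6/7 - B/7
-Y(-46 - 1*(-38), 15) = -(6/7 - ⅐*15) = -(6/7 - 15/7) = -1*(-9/7) = 9/7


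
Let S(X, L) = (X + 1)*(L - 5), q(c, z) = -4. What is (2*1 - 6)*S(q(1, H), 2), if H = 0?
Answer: -36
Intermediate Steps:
S(X, L) = (1 + X)*(-5 + L)
(2*1 - 6)*S(q(1, H), 2) = (2*1 - 6)*(-5 + 2 - 5*(-4) + 2*(-4)) = (2 - 6)*(-5 + 2 + 20 - 8) = -4*9 = -36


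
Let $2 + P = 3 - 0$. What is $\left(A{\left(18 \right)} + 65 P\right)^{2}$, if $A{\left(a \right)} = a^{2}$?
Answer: $151321$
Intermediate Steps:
$P = 1$ ($P = -2 + \left(3 - 0\right) = -2 + \left(3 + 0\right) = -2 + 3 = 1$)
$\left(A{\left(18 \right)} + 65 P\right)^{2} = \left(18^{2} + 65 \cdot 1\right)^{2} = \left(324 + 65\right)^{2} = 389^{2} = 151321$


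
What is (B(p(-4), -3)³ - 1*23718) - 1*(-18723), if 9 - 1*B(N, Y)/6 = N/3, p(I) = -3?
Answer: 211005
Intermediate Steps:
B(N, Y) = 54 - 2*N (B(N, Y) = 54 - 6*N/3 = 54 - 2*N)
(B(p(-4), -3)³ - 1*23718) - 1*(-18723) = ((54 - 2*(-3))³ - 1*23718) - 1*(-18723) = ((54 + 6)³ - 23718) + 18723 = (60³ - 23718) + 18723 = (216000 - 23718) + 18723 = 192282 + 18723 = 211005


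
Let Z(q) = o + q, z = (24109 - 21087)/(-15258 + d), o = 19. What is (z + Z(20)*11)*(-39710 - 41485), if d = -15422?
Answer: -106842048411/3068 ≈ -3.4825e+7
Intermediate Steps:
z = -1511/15340 (z = (24109 - 21087)/(-15258 - 15422) = 3022/(-30680) = 3022*(-1/30680) = -1511/15340 ≈ -0.098501)
Z(q) = 19 + q
(z + Z(20)*11)*(-39710 - 41485) = (-1511/15340 + (19 + 20)*11)*(-39710 - 41485) = (-1511/15340 + 39*11)*(-81195) = (-1511/15340 + 429)*(-81195) = (6579349/15340)*(-81195) = -106842048411/3068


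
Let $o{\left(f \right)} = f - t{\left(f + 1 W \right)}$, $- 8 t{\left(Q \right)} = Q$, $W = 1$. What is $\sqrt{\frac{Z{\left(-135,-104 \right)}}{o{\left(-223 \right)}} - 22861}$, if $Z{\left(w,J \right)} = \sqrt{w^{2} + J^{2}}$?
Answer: $\frac{\sqrt{-22998371749 - 4012 \sqrt{29041}}}{1003} \approx 151.2 i$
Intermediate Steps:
$t{\left(Q \right)} = - \frac{Q}{8}$
$o{\left(f \right)} = \frac{1}{8} + \frac{9 f}{8}$ ($o{\left(f \right)} = f - - \frac{f + 1 \cdot 1}{8} = f - - \frac{f + 1}{8} = f - - \frac{1 + f}{8} = f - \left(- \frac{1}{8} - \frac{f}{8}\right) = f + \left(\frac{1}{8} + \frac{f}{8}\right) = \frac{1}{8} + \frac{9 f}{8}$)
$Z{\left(w,J \right)} = \sqrt{J^{2} + w^{2}}$
$\sqrt{\frac{Z{\left(-135,-104 \right)}}{o{\left(-223 \right)}} - 22861} = \sqrt{\frac{\sqrt{\left(-104\right)^{2} + \left(-135\right)^{2}}}{\frac{1}{8} + \frac{9}{8} \left(-223\right)} - 22861} = \sqrt{\frac{\sqrt{10816 + 18225}}{\frac{1}{8} - \frac{2007}{8}} - 22861} = \sqrt{\frac{\sqrt{29041}}{- \frac{1003}{4}} - 22861} = \sqrt{\sqrt{29041} \left(- \frac{4}{1003}\right) - 22861} = \sqrt{- \frac{4 \sqrt{29041}}{1003} - 22861} = \sqrt{-22861 - \frac{4 \sqrt{29041}}{1003}}$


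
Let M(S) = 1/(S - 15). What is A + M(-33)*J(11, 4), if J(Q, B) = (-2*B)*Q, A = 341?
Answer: 2057/6 ≈ 342.83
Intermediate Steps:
J(Q, B) = -2*B*Q
M(S) = 1/(-15 + S)
A + M(-33)*J(11, 4) = 341 + (-2*4*11)/(-15 - 33) = 341 - 88/(-48) = 341 - 1/48*(-88) = 341 + 11/6 = 2057/6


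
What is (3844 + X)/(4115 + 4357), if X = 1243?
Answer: 5087/8472 ≈ 0.60045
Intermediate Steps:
(3844 + X)/(4115 + 4357) = (3844 + 1243)/(4115 + 4357) = 5087/8472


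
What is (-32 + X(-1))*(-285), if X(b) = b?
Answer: 9405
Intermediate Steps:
(-32 + X(-1))*(-285) = (-32 - 1)*(-285) = -33*(-285) = 9405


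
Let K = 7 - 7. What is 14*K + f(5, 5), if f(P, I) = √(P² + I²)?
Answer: 5*√2 ≈ 7.0711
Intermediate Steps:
K = 0
f(P, I) = √(I² + P²)
14*K + f(5, 5) = 14*0 + √(5² + 5²) = 0 + √(25 + 25) = 0 + √50 = 0 + 5*√2 = 5*√2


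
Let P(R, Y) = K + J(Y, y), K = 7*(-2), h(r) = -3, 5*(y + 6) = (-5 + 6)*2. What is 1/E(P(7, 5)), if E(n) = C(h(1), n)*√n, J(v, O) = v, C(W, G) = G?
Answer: I/27 ≈ 0.037037*I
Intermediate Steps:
y = -28/5 (y = -6 + ((-5 + 6)*2)/5 = -6 + (1*2)/5 = -6 + (⅕)*2 = -6 + ⅖ = -28/5 ≈ -5.6000)
K = -14
P(R, Y) = -14 + Y
E(n) = n^(3/2) (E(n) = n*√n = n^(3/2))
1/E(P(7, 5)) = 1/((-14 + 5)^(3/2)) = 1/((-9)^(3/2)) = 1/(-27*I) = I/27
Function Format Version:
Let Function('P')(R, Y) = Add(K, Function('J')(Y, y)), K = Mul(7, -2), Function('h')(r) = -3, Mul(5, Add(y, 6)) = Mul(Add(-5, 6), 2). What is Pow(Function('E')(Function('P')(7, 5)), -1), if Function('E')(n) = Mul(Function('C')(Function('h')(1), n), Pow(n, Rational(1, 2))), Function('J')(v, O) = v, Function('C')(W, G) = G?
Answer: Mul(Rational(1, 27), I) ≈ Mul(0.037037, I)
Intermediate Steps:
y = Rational(-28, 5) (y = Add(-6, Mul(Rational(1, 5), Mul(Add(-5, 6), 2))) = Add(-6, Mul(Rational(1, 5), Mul(1, 2))) = Add(-6, Mul(Rational(1, 5), 2)) = Add(-6, Rational(2, 5)) = Rational(-28, 5) ≈ -5.6000)
K = -14
Function('P')(R, Y) = Add(-14, Y)
Function('E')(n) = Pow(n, Rational(3, 2)) (Function('E')(n) = Mul(n, Pow(n, Rational(1, 2))) = Pow(n, Rational(3, 2)))
Pow(Function('E')(Function('P')(7, 5)), -1) = Pow(Pow(Add(-14, 5), Rational(3, 2)), -1) = Pow(Pow(-9, Rational(3, 2)), -1) = Pow(Mul(-27, I), -1) = Mul(Rational(1, 27), I)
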